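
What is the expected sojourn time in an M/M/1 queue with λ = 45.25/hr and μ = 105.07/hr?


W = 1/(μ−λ) = 1/(105.07 − 45.25) = 1/59.82 = 0.01672 hr

Final: 0.01672 hr


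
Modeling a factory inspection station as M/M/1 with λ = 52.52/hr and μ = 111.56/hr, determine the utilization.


ρ = λ/μ = 52.52/111.56 = 0.4708

Final: 0.4708


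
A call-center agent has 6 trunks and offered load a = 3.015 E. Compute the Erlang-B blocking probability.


B(c,a) = (a^c/c!) / Σ_{k=0}^{c} a^k/k!
a^6/6! = 1.043257
Σ terms (k=0..6): 1.00000 + 3.01500 + 4.54511 + 4.56784 + 3.44301 + 2.07613 + 1.04326 = 19.690350
B = 1.043257/19.690350 = 0.052983

Final: 0.052983


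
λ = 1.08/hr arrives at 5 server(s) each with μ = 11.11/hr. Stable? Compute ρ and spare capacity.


Total capacity cμ = 5·11.11 = 55.55/hr
ρ = λ/(cμ) = 1.08/55.55 = 0.01944
Stable ⇔ ρ < 1: YES
Spare capacity = cμ − λ = 55.55 − 1.08 = 54.47/hr

Final: ρ = 0.01944; stable; margin = 54.47/hr


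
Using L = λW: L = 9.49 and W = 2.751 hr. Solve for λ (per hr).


λ = L/W = 9.49/2.751 = 3.4497 /hr

Final: 3.4497 /hr


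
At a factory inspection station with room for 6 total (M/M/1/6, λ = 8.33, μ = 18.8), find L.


ρ = 8.33/18.8 = 0.4431
L = ρ[1 − (K+1)ρ^K + Kρ^(K+1)] / [(1−ρ)(1−ρ^(K+1))]
Numerator: 0.4431·(1 − 7·0.007567 + 6·0.003353) = 0.428529
Denominator: (0.5569)·(0.996647) = 0.555048
L = 0.428529/0.555048 = 0.7721

Final: 0.7721


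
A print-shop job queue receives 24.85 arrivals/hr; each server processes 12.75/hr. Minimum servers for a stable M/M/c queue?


Stability requires cμ > λ ⇔ c > λ/μ.
λ/μ = 24.85/12.75 = 1.9490
Minimum integer c = ⌊1.9490⌋ + 1 = 2
Check: 2·12.75 = 25.50 > 24.85, while 1·12.75 = 12.75 ≤ 24.85

Final: 2 servers


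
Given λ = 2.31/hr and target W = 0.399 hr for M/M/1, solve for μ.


W = 1/(μ−λ) ⇒ μ − λ = 1/W = 1/0.399 = 2.5063
μ = λ + 1/W = 2.31 + 2.5063 = 4.8163 per hr

Final: 4.8163 /hr


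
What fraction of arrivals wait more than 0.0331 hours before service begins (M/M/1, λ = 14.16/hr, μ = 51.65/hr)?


ρ = 14.16/51.65 = 0.2742
P(Wq > t) = ρ·e^{−(μ−λ)t} = 0.2742·e^{−1.2409}
= 0.2742·0.289118 = 0.079263

Final: 0.079263


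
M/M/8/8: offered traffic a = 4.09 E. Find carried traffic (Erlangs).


B(8,4.09) = 0.033314 (Erlang-B)
Carried load = a(1 − B) = 4.09·(1 − 0.033314) = 4.09·0.966686 = 3.9537 E

Final: 3.9537 Erlangs


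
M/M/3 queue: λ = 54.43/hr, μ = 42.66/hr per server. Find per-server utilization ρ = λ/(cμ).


ρ = λ/(cμ) = 54.43/(3·42.66) = 54.43/127.98 = 0.4253

Final: 0.4253


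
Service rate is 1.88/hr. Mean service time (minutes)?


Mean service time = 1/μ = 1/1.88 hour = 0.53191 hour
In minutes: 0.53191 × 60 = 31.9149 min

Final: 31.9149 min


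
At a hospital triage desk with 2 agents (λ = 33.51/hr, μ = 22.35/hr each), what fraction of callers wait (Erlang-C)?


a = λ/μ = 1.4993; ρ = a/2 = 0.7497
P₀ = 0.143076 (from M/M/c formula)
C(c,a) = [a^c/(c!(1−ρ))]·P₀ = [2.24799/(2·0.2503)]·0.143076
= 4.48995·0.143076 = 0.642405

Final: 0.642405


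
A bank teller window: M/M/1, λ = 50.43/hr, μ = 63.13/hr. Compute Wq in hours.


ρ = 50.43/63.13 = 0.7988
Wq = ρ/(μ−λ) = 0.7988/(63.13 − 50.43) = 0.7988/12.70 = 0.06290 hr

Final: 0.06290 hr


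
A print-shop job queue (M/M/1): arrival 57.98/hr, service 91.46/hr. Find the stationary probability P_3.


ρ = 57.98/91.46 = 0.6339
P_n = (1−ρ)·ρ^n = (1 − 0.6339)·0.6339^3 = 0.3661·0.254766 = 0.093260

Final: 0.093260


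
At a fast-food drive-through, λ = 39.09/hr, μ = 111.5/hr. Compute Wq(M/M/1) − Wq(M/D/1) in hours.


ρ = 39.09/111.5 = 0.3506
Wq(M/M/1) = ρ/(μ−λ) = 0.3506/72.41 = 0.004842 hr
Wq(M/D/1) = ρ/(2(μ−λ)) = 0.002421 hr
Savings = 0.004842 − 0.002421 = 0.002421 hr

Final: 0.002421 hr


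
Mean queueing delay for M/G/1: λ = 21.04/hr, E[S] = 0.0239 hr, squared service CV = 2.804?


ρ = λ·E[S] = 21.04·0.0239 = 0.5029
E[S²] = E[S]²(1+C_s²) = 0.0239²·(1+2.804) = 0.002173
Wq = λ·E[S²]/(2(1−ρ)) = 21.04·0.002173/(2·0.4971) = 0.04598 hr

Final: 0.04598 hr


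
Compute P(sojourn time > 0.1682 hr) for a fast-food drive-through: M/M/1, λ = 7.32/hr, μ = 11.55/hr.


W ~ Exponential(μ−λ) for M/M/1.
μ − λ = 11.55 − 7.32 = 4.2300
P(W > t) = e^{−(μ−λ)t} = e^{−0.7115} = 0.490914

Final: 0.490914


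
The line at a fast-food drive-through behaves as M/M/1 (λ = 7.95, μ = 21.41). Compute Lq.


ρ = 7.95/21.41 = 0.3713
Lq = ρ²/(1−ρ) = 0.1379/0.6287 = 0.2193

Final: 0.2193


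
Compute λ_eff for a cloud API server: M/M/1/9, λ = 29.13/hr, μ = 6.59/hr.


ρ = 4.4203; P_K = (1−ρ)ρ^9/(1−ρ^10) = 0.773773
λ_eff = λ(1 − P_K) = 29.13·(1 − 0.773773) = 29.13·0.226227 = 6.5900 /hr

Final: 6.5900 /hr


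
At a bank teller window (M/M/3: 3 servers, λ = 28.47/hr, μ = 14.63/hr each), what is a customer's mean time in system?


a = 1.9460; ρ = 0.6487; P₀ = 0.119971
Lq = P₀·a^c·ρ/(c!(1−ρ)²) = 0.77435
Wq = Lq/λ = 0.77435/28.47 = 0.02720 hr
W = Wq + 1/μ = 0.02720 + 0.06835 = 0.09555 hr

Final: 0.09555 hr


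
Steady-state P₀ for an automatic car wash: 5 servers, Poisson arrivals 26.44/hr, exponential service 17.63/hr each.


a = λ/μ = 26.44/17.63 = 1.4997; ρ = a/c = 0.2999
Σ_{k=0}^{4} a^k/k! (terms k=0..4) = 1.00000 + 1.49972 + 1.12457 + 0.56218 + 0.21078 = 4.39725
Tail: a^5/(5!(1−ρ)) = 7.58657/(120·0.7001) = 0.09031
P₀ = 1/(4.39725 + 0.09031) = 1/4.48756 = 0.222838

Final: 0.222838


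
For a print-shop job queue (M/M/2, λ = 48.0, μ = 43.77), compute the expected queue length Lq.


a = λ/μ = 1.0966; ρ = a/2 = 0.5483
P₀ = 0.291722
Lq = P₀·a^c·ρ / (c!·(1−ρ)²) = 0.291722·1.20262·0.5483/(2·0.20401)
= 0.47146

Final: 0.47146


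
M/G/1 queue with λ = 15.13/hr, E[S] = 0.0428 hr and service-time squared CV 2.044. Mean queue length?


ρ = λ·E[S] = 15.13·0.0428 = 0.6476
Lq = ρ²(1+C_s²)/(2(1−ρ)) = 0.4193·(1+2.044)/(2·0.3524)
= 0.4193·3.0440/0.7049 = 1.81092

Final: 1.81092


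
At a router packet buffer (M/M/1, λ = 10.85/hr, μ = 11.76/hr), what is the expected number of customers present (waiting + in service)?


ρ = λ/μ = 10.85/11.76 = 0.9226
L = ρ/(1−ρ) = 0.9226/(1 − 0.9226) = 0.9226/0.07738 = 11.9231

Final: 11.9231


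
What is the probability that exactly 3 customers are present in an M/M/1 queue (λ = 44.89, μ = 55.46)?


ρ = 44.89/55.46 = 0.8094
P_n = (1−ρ)·ρ^n = (1 − 0.8094)·0.8094^3 = 0.1906·0.530285 = 0.101066

Final: 0.101066


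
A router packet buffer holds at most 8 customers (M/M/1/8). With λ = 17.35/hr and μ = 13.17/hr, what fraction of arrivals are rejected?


ρ = λ/μ = 17.35/13.17 = 1.3174
P_K = (1−ρ)ρ^K/(1−ρ^(K+1)) = (-0.3174·9.072138)/(1 − 11.951525)
= -2.879388/-10.951525 = 0.262921

Final: 0.262921


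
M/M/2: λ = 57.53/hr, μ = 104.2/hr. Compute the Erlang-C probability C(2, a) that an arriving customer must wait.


a = λ/μ = 0.5521; ρ = a/2 = 0.2761
P₀ = 0.567330 (from M/M/c formula)
C(c,a) = [a^c/(c!(1−ρ))]·P₀ = [0.30483/(2·0.7239)]·0.567330
= 0.21053·0.567330 = 0.119441

Final: 0.119441


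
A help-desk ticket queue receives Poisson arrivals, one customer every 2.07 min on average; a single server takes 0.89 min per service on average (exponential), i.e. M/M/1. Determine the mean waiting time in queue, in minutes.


λ = 60/2.07 = 28.9855 /hr
μ = 60/0.89 = 67.4157 /hr
ρ = λ/μ = 28.9855/67.4157 = 0.4300
Wq = ρ/(μ−λ) = 0.4300/(67.4157−28.9855) = 0.01119 hr
In minutes: 0.01119·60 = 0.6713 min

Final: 0.6713 min


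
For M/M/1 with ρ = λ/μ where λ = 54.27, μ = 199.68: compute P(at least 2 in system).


ρ = 54.27/199.68 = 0.2718
P(N ≥ n) = ρ^n = 0.2718^2 = 0.073867

Final: 0.073867


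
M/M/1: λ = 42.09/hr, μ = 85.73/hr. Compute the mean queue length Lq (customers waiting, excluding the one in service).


ρ = 42.09/85.73 = 0.4910
Lq = ρ²/(1−ρ) = 0.2410/0.5090 = 0.4735

Final: 0.4735


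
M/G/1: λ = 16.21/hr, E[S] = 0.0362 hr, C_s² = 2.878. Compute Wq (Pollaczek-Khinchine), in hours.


ρ = λ·E[S] = 16.21·0.0362 = 0.5868
E[S²] = E[S]²(1+C_s²) = 0.0362²·(1+2.878) = 0.005082
Wq = λ·E[S²]/(2(1−ρ)) = 16.21·0.005082/(2·0.4132) = 0.09968 hr

Final: 0.09968 hr


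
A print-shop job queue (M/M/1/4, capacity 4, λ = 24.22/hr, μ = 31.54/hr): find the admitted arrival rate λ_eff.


ρ = 0.7679; P_K = (1−ρ)ρ^4/(1−ρ^5) = 0.110107
λ_eff = λ(1 − P_K) = 24.22·(1 − 0.110107) = 24.22·0.889893 = 21.5532 /hr

Final: 21.5532 /hr


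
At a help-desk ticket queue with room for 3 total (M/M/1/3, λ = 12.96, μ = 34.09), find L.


ρ = 12.96/34.09 = 0.3802
L = ρ[1 − (K+1)ρ^K + Kρ^(K+1)] / [(1−ρ)(1−ρ^(K+1))]
Numerator: 0.3802·(1 − 4·0.054946 + 3·0.020889) = 0.320439
Denominator: (0.6198)·(0.979111) = 0.606882
L = 0.320439/0.606882 = 0.5280

Final: 0.5280


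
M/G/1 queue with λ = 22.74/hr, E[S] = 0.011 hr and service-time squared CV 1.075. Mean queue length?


ρ = λ·E[S] = 22.74·0.011 = 0.2501
Lq = ρ²(1+C_s²)/(2(1−ρ)) = 0.06257·(1+1.075)/(2·0.7499)
= 0.06257·2.0750/1.4997 = 0.08657

Final: 0.08657


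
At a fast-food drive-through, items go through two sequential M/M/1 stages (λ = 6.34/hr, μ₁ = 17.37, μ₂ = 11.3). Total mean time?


Each node sees arrival rate λ = 6.34/hr (tandem ⇒ throughput preserved).
W₁ = 1/(μ₁−λ) = 1/(17.37−6.34) = 0.09066 hr
W₂ = 1/(μ₂−λ) = 1/(11.3−6.34) = 0.20161 hr
W_total = W₁ + W₂ = 0.09066 + 0.20161 = 0.29227 hr

Final: 0.29227 hr


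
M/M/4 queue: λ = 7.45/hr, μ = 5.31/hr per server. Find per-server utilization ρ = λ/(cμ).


ρ = λ/(cμ) = 7.45/(4·5.31) = 7.45/21.24 = 0.3508

Final: 0.3508


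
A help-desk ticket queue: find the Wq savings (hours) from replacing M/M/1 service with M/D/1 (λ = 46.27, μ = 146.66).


ρ = 46.27/146.66 = 0.3155
Wq(M/M/1) = ρ/(μ−λ) = 0.3155/100.39 = 0.003143 hr
Wq(M/D/1) = ρ/(2(μ−λ)) = 0.001571 hr
Savings = 0.003143 − 0.001571 = 0.001571 hr

Final: 0.001571 hr


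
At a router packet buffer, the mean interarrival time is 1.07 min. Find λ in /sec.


λ = 1/(interarrival time) in consistent units.
1 second = 0.0166667 min, so λ = 0.0166667/1.07 = 0.01558 per second

Final: 0.01558 /sec


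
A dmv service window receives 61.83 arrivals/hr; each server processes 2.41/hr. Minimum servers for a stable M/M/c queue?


Stability requires cμ > λ ⇔ c > λ/μ.
λ/μ = 61.83/2.41 = 25.6556
Minimum integer c = ⌊25.6556⌋ + 1 = 26
Check: 26·2.41 = 62.66 > 61.83, while 25·2.41 = 60.25 ≤ 61.83

Final: 26 servers


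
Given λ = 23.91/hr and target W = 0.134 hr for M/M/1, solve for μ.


W = 1/(μ−λ) ⇒ μ − λ = 1/W = 1/0.134 = 7.4627
μ = λ + 1/W = 23.91 + 7.4627 = 31.3727 per hr

Final: 31.3727 /hr


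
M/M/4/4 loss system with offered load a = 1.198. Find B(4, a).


B(c,a) = (a^c/c!) / Σ_{k=0}^{c} a^k/k!
a^4/4! = 0.085825
Σ terms (k=0..4): 1.00000 + 1.19800 + 0.71760 + 0.28656 + 0.08583 = 3.287990
B = 0.085825/3.287990 = 0.026103

Final: 0.026103


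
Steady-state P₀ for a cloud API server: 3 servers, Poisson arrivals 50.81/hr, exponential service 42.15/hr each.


a = λ/μ = 50.81/42.15 = 1.2055; ρ = a/c = 0.4018
Σ_{k=0}^{2} a^k/k! (terms k=0..2) = 1.00000 + 1.20546 + 0.72656 = 2.93202
Tail: a^3/(3!(1−ρ)) = 1.75168/(6·0.5982) = 0.48806
P₀ = 1/(2.93202 + 0.48806) = 1/3.42008 = 0.292391

Final: 0.292391


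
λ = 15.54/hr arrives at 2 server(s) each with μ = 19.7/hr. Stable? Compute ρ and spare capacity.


Total capacity cμ = 2·19.7 = 39.40/hr
ρ = λ/(cμ) = 15.54/39.40 = 0.3944
Stable ⇔ ρ < 1: YES
Spare capacity = cμ − λ = 39.40 − 15.54 = 23.86/hr

Final: ρ = 0.3944; stable; margin = 23.86/hr


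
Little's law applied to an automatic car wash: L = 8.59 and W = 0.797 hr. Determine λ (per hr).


λ = L/W = 8.59/0.797 = 10.7779 /hr

Final: 10.7779 /hr


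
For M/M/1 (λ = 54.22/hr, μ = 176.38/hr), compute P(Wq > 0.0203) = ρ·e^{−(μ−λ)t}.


ρ = 54.22/176.38 = 0.3074
P(Wq > t) = ρ·e^{−(μ−λ)t} = 0.3074·e^{−2.4798}
= 0.3074·0.083756 = 0.025747

Final: 0.025747


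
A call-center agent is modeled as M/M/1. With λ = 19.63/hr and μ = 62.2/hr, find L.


ρ = λ/μ = 19.63/62.2 = 0.3156
L = ρ/(1−ρ) = 0.3156/(1 − 0.3156) = 0.3156/0.6844 = 0.4611

Final: 0.4611


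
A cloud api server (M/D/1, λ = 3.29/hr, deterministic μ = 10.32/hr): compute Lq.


ρ = 3.29/10.32 = 0.3188
M/D/1: Lq = ρ²/(2(1−ρ)) = 0.1016/(2·0.6812) = 0.07460

Final: 0.07460


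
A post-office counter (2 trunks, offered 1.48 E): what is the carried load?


B(2,1.48) = 0.306333 (Erlang-B)
Carried load = a(1 − B) = 1.48·(1 − 0.306333) = 1.48·0.693667 = 1.0266 E

Final: 1.0266 Erlangs


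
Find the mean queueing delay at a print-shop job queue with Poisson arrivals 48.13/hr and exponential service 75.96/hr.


ρ = 48.13/75.96 = 0.6336
Wq = ρ/(μ−λ) = 0.6336/(75.96 − 48.13) = 0.6336/27.83 = 0.02277 hr

Final: 0.02277 hr


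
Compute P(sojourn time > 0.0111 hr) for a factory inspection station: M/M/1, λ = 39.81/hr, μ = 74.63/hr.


W ~ Exponential(μ−λ) for M/M/1.
μ − λ = 74.63 − 39.81 = 34.8200
P(W > t) = e^{−(μ−λ)t} = e^{−0.3865} = 0.679429

Final: 0.679429


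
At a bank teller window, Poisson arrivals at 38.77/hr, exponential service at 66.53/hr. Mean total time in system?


W = 1/(μ−λ) = 1/(66.53 − 38.77) = 1/27.76 = 0.03602 hr

Final: 0.03602 hr


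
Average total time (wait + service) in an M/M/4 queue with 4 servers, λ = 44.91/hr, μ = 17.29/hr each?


a = 2.5975; ρ = 0.6494; P₀ = 0.065357
Lq = P₀·a^c·ρ/(c!(1−ρ)²) = 0.65470
Wq = Lq/λ = 0.65470/44.91 = 0.01458 hr
W = Wq + 1/μ = 0.01458 + 0.05784 = 0.07242 hr

Final: 0.07242 hr


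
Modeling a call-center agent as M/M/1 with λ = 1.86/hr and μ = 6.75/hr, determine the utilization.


ρ = λ/μ = 1.86/6.75 = 0.2756

Final: 0.2756


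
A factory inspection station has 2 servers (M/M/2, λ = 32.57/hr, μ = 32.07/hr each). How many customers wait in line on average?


a = λ/μ = 1.0156; ρ = a/2 = 0.5078
P₀ = 0.326440
Lq = P₀·a^c·ρ / (c!·(1−ρ)²) = 0.326440·1.03142·0.5078/(2·0.24227)
= 0.35286

Final: 0.35286


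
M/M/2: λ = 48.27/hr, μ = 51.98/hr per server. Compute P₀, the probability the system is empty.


a = λ/μ = 48.27/51.98 = 0.9286; ρ = a/c = 0.4643
Σ_{k=0}^{1} a^k/k! (terms k=0..1) = 1.00000 + 0.92863 = 1.92863
Tail: a^2/(2!(1−ρ)) = 0.86235/(2·0.5357) = 0.80490
P₀ = 1/(1.92863 + 0.80490) = 1/2.73352 = 0.365828

Final: 0.365828


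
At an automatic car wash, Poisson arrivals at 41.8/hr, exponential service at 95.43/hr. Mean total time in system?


W = 1/(μ−λ) = 1/(95.43 − 41.8) = 1/53.63 = 0.01865 hr

Final: 0.01865 hr


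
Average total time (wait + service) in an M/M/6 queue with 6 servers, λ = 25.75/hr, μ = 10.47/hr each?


a = 2.4594; ρ = 0.4099; P₀ = 0.085047
Lq = P₀·a^c·ρ/(c!(1−ρ)²) = 0.03077
Wq = Lq/λ = 0.03077/25.75 = 0.001195 hr
W = Wq + 1/μ = 0.001195 + 0.09551 = 0.09671 hr

Final: 0.09671 hr


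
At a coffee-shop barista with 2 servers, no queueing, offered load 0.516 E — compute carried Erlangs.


B(2,0.516) = 0.080726 (Erlang-B)
Carried load = a(1 − B) = 0.516·(1 − 0.080726) = 0.516·0.919274 = 0.4743 E

Final: 0.4743 Erlangs


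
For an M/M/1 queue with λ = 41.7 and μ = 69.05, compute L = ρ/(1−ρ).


ρ = λ/μ = 41.7/69.05 = 0.6039
L = ρ/(1−ρ) = 0.6039/(1 − 0.6039) = 0.6039/0.3961 = 1.5247

Final: 1.5247


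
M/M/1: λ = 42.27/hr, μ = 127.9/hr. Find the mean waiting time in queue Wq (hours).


ρ = 42.27/127.9 = 0.3305
Wq = ρ/(μ−λ) = 0.3305/(127.9 − 42.27) = 0.3305/85.63 = 0.003860 hr

Final: 0.003860 hr


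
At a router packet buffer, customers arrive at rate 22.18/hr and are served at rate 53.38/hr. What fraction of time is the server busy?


ρ = λ/μ = 22.18/53.38 = 0.4155

Final: 0.4155


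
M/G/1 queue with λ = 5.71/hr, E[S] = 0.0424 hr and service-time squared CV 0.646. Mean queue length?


ρ = λ·E[S] = 5.71·0.0424 = 0.2421
Lq = ρ²(1+C_s²)/(2(1−ρ)) = 0.05861·(1+0.646)/(2·0.7579)
= 0.05861·1.6460/1.5158 = 0.06365

Final: 0.06365


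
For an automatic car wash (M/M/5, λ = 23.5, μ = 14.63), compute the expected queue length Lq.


a = λ/μ = 1.6063; ρ = a/5 = 0.3213
P₀ = 0.200168
Lq = P₀·a^c·ρ / (c!·(1−ρ)²) = 0.200168·10.69345·0.3213/(120·0.46069)
= 0.01244

Final: 0.01244


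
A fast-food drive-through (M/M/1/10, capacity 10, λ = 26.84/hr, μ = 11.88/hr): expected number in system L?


ρ = 26.84/11.88 = 2.2593
L = ρ[1 − (K+1)ρ^K + Kρ^(K+1)] / [(1−ρ)(1−ρ^(K+1))]
Numerator: 2.2593·(1 − 11·3464.660689 + 10·7827.566743) = 90744.051499
Denominator: (-1.2593)·(-7826.566743) = 9855.676639
L = 90744.051499/9855.676639 = 9.2073

Final: 9.2073


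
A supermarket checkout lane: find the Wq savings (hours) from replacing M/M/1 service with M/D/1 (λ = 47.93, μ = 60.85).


ρ = 47.93/60.85 = 0.7877
Wq(M/M/1) = ρ/(μ−λ) = 0.7877/12.92 = 0.06097 hr
Wq(M/D/1) = ρ/(2(μ−λ)) = 0.03048 hr
Savings = 0.06097 − 0.03048 = 0.03048 hr

Final: 0.03048 hr


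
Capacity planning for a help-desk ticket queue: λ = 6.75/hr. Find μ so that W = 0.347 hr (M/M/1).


W = 1/(μ−λ) ⇒ μ − λ = 1/W = 1/0.347 = 2.8818
μ = λ + 1/W = 6.75 + 2.8818 = 9.6318 per hr

Final: 9.6318 /hr


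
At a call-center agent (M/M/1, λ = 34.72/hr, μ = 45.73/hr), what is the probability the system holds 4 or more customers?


ρ = 34.72/45.73 = 0.7592
P(N ≥ n) = ρ^n = 0.7592^4 = 0.332288

Final: 0.332288


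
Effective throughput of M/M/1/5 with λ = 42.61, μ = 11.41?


ρ = 3.7344; P_K = (1−ρ)ρ^5/(1−ρ^6) = 0.732493
λ_eff = λ(1 − P_K) = 42.61·(1 − 0.732493) = 42.61·0.267507 = 11.3985 /hr

Final: 11.3985 /hr


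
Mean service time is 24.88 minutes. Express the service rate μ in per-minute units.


μ = 1/(service time) in consistent units.
1 minute = 1 min, so μ = 1/24.88 = 0.04019 per minute

Final: 0.04019 /min


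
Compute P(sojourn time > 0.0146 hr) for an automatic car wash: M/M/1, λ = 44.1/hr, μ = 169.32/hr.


W ~ Exponential(μ−λ) for M/M/1.
μ − λ = 169.32 − 44.1 = 125.2200
P(W > t) = e^{−(μ−λ)t} = e^{−1.8282} = 0.160701

Final: 0.160701


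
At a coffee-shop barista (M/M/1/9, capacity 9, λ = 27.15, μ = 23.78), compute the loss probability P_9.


ρ = λ/μ = 27.15/23.78 = 1.1417
P_K = (1−ρ)ρ^K/(1−ρ^(K+1)) = (-0.1417·3.296263)/(1 − 3.763395)
= -0.467132/-2.763395 = 0.169043

Final: 0.169043


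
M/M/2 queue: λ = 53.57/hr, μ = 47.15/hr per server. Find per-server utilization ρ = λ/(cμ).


ρ = λ/(cμ) = 53.57/(2·47.15) = 53.57/94.30 = 0.5681

Final: 0.5681


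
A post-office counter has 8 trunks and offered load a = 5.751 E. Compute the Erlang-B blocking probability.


B(c,a) = (a^c/c!) / Σ_{k=0}^{c} a^k/k!
a^8/8! = 29.677439
Σ terms (k=0..8): 1.00000 + 5.75100 + 16.53700 + 31.70143 + 45.57873 + 52.42466 + 50.24903 + 41.28317 + 29.67744 = 274.202459
B = 29.677439/274.202459 = 0.108232

Final: 0.108232


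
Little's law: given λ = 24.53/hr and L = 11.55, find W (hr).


W = L/λ = 11.55/24.53 = 0.4709 hr

Final: 0.4709 hr


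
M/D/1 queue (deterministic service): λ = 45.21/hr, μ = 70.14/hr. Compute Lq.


ρ = 45.21/70.14 = 0.6446
M/D/1: Lq = ρ²/(2(1−ρ)) = 0.4155/(2·0.3554) = 0.58445

Final: 0.58445


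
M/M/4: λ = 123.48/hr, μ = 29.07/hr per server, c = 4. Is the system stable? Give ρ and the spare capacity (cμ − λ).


Total capacity cμ = 4·29.07 = 116.28/hr
ρ = λ/(cμ) = 123.48/116.28 = 1.0619
Stable ⇔ ρ < 1: NO
Spare capacity = cμ − λ = 116.28 − 123.48 = -7.20/hr

Final: ρ = 1.0619; unstable; margin = -7.20/hr


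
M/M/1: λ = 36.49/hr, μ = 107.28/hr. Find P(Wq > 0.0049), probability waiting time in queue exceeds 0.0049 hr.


ρ = 36.49/107.28 = 0.3401
P(Wq > t) = ρ·e^{−(μ−λ)t} = 0.3401·e^{−0.3469}
= 0.3401·0.706897 = 0.240442

Final: 0.240442


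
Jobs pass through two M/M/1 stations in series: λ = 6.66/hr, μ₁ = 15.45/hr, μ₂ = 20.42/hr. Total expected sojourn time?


Each node sees arrival rate λ = 6.66/hr (tandem ⇒ throughput preserved).
W₁ = 1/(μ₁−λ) = 1/(15.45−6.66) = 0.11377 hr
W₂ = 1/(μ₂−λ) = 1/(20.42−6.66) = 0.07267 hr
W_total = W₁ + W₂ = 0.11377 + 0.07267 = 0.18644 hr

Final: 0.18644 hr


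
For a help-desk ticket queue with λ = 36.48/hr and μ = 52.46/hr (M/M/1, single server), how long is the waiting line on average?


ρ = 36.48/52.46 = 0.6954
Lq = ρ²/(1−ρ) = 0.4836/0.3046 = 1.5875

Final: 1.5875


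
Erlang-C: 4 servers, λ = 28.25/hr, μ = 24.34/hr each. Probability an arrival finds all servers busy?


a = λ/μ = 1.1606; ρ = a/4 = 0.2902
P₀ = 0.312375 (from M/M/c formula)
C(c,a) = [a^c/(c!(1−ρ))]·P₀ = [1.81464/(24·0.7098)]·0.312375
= 0.10652·0.312375 = 0.033273

Final: 0.033273


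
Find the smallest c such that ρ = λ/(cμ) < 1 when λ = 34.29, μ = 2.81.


Stability requires cμ > λ ⇔ c > λ/μ.
λ/μ = 34.29/2.81 = 12.2028
Minimum integer c = ⌊12.2028⌋ + 1 = 13
Check: 13·2.81 = 36.53 > 34.29, while 12·2.81 = 33.72 ≤ 34.29

Final: 13 servers


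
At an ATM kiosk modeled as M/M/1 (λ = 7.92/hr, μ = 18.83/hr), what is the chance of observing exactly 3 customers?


ρ = 7.92/18.83 = 0.4206
P_n = (1−ρ)·ρ^n = (1 − 0.4206)·0.4206^3 = 0.5794·0.074409 = 0.043112

Final: 0.043112


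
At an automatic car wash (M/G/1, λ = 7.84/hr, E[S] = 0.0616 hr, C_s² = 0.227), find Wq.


ρ = λ·E[S] = 7.84·0.0616 = 0.4829
E[S²] = E[S]²(1+C_s²) = 0.0616²·(1+0.227) = 0.004656
Wq = λ·E[S²]/(2(1−ρ)) = 7.84·0.004656/(2·0.5171) = 0.03530 hr

Final: 0.03530 hr


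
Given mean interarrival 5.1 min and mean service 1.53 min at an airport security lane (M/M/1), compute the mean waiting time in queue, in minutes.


λ = 60/5.1 = 11.7647 /hr
μ = 60/1.53 = 39.2157 /hr
ρ = λ/μ = 11.7647/39.2157 = 0.3000
Wq = ρ/(μ−λ) = 0.3000/(39.2157−11.7647) = 0.01093 hr
In minutes: 0.01093·60 = 0.6557 min

Final: 0.6557 min


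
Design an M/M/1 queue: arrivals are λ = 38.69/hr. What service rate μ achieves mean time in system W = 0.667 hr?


W = 1/(μ−λ) ⇒ μ − λ = 1/W = 1/0.667 = 1.4993
μ = λ + 1/W = 38.69 + 1.4993 = 40.1893 per hr

Final: 40.1893 /hr


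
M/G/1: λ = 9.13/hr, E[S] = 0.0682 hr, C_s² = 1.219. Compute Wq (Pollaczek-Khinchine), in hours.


ρ = λ·E[S] = 9.13·0.0682 = 0.6227
E[S²] = E[S]²(1+C_s²) = 0.0682²·(1+1.219) = 0.010321
Wq = λ·E[S²]/(2(1−ρ)) = 9.13·0.010321/(2·0.3773) = 0.12487 hr

Final: 0.12487 hr


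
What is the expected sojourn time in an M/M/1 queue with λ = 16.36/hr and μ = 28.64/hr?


W = 1/(μ−λ) = 1/(28.64 − 16.36) = 1/12.28 = 0.08143 hr

Final: 0.08143 hr


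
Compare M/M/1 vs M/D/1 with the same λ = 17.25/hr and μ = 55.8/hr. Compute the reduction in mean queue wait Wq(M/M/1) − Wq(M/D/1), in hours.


ρ = 17.25/55.8 = 0.3091
Wq(M/M/1) = ρ/(μ−λ) = 0.3091/38.55 = 0.008019 hr
Wq(M/D/1) = ρ/(2(μ−λ)) = 0.004010 hr
Savings = 0.008019 − 0.004010 = 0.004010 hr

Final: 0.004010 hr


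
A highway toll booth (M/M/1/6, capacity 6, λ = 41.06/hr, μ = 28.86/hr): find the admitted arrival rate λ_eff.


ρ = 1.4227; P_K = (1−ρ)ρ^6/(1−ρ^7) = 0.324639
λ_eff = λ(1 − P_K) = 41.06·(1 − 0.324639) = 41.06·0.675361 = 27.7303 /hr

Final: 27.7303 /hr


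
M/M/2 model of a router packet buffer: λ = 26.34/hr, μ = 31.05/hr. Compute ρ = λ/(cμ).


ρ = λ/(cμ) = 26.34/(2·31.05) = 26.34/62.10 = 0.4242

Final: 0.4242


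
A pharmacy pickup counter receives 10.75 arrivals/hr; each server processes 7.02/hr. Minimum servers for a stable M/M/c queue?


Stability requires cμ > λ ⇔ c > λ/μ.
λ/μ = 10.75/7.02 = 1.5313
Minimum integer c = ⌊1.5313⌋ + 1 = 2
Check: 2·7.02 = 14.04 > 10.75, while 1·7.02 = 7.02 ≤ 10.75

Final: 2 servers


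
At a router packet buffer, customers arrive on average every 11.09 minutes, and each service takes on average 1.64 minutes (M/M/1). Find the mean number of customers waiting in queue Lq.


λ = 60/11.09 = 5.4103 /hr
μ = 60/1.64 = 36.5854 /hr
ρ = λ/μ = 5.4103/36.5854 = 0.1479
Lq = ρ²/(1−ρ) = 0.02187/0.8521 = 0.02566

Final: 0.02566


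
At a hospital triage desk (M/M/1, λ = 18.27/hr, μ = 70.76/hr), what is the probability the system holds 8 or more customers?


ρ = 18.27/70.76 = 0.2582
P(N ≥ n) = ρ^n = 0.2582^8 = 0.00001975

Final: 0.00001975


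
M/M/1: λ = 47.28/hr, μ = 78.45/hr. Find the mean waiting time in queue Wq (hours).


ρ = 47.28/78.45 = 0.6027
Wq = ρ/(μ−λ) = 0.6027/(78.45 − 47.28) = 0.6027/31.17 = 0.01934 hr

Final: 0.01934 hr


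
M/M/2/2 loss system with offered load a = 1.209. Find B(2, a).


B(c,a) = (a^c/c!) / Σ_{k=0}^{c} a^k/k!
a^2/2! = 0.730841
Σ terms (k=0..2): 1.00000 + 1.20900 + 0.73084 = 2.939841
B = 0.730841/2.939841 = 0.248599

Final: 0.248599


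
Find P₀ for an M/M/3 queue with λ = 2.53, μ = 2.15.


a = λ/μ = 2.53/2.15 = 1.1767; ρ = a/c = 0.3922
Σ_{k=0}^{2} a^k/k! (terms k=0..2) = 1.00000 + 1.17674 + 0.69236 = 2.86911
Tail: a^3/(3!(1−ρ)) = 1.62947/(6·0.6078) = 0.44686
P₀ = 1/(2.86911 + 0.44686) = 1/3.31596 = 0.301571

Final: 0.301571


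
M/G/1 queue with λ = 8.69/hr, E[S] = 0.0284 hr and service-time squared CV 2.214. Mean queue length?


ρ = λ·E[S] = 8.69·0.0284 = 0.2468
Lq = ρ²(1+C_s²)/(2(1−ρ)) = 0.06091·(1+2.214)/(2·0.7532)
= 0.06091·3.2140/1.5064 = 0.12995

Final: 0.12995


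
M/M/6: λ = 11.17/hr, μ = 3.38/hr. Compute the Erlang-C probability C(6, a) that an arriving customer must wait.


a = λ/μ = 3.3047; ρ = a/6 = 0.5508
P₀ = 0.035635 (from M/M/c formula)
C(c,a) = [a^c/(c!(1−ρ))]·P₀ = [1302.62328/(720·0.4492)]·0.035635
= 4.02750·0.035635 = 0.143518

Final: 0.143518


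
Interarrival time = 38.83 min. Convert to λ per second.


λ = 1/(interarrival time) in consistent units.
1 second = 0.0166667 min, so λ = 0.0166667/38.83 = 0.0004292 per second

Final: 0.0004292 /sec


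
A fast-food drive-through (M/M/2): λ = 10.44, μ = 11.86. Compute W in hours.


a = 0.8803; ρ = 0.4401; P₀ = 0.388759
Lq = P₀·a^c·ρ/(c!(1−ρ)²) = 0.21150
Wq = Lq/λ = 0.21150/10.44 = 0.02026 hr
W = Wq + 1/μ = 0.02026 + 0.08432 = 0.10458 hr

Final: 0.10458 hr


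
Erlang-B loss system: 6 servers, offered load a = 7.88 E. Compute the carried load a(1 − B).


B(6,7.88) = 0.383160 (Erlang-B)
Carried load = a(1 − B) = 7.88·(1 − 0.383160) = 7.88·0.616840 = 4.8607 E

Final: 4.8607 Erlangs


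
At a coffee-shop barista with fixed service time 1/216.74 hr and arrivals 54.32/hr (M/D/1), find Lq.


ρ = 54.32/216.74 = 0.2506
M/D/1: Lq = ρ²/(2(1−ρ)) = 0.06281/(2·0.7494) = 0.04191

Final: 0.04191


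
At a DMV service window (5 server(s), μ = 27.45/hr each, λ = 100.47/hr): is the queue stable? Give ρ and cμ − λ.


Total capacity cμ = 5·27.45 = 137.25/hr
ρ = λ/(cμ) = 100.47/137.25 = 0.7320
Stable ⇔ ρ < 1: YES
Spare capacity = cμ − λ = 137.25 − 100.47 = 36.78/hr

Final: ρ = 0.7320; stable; margin = 36.78/hr


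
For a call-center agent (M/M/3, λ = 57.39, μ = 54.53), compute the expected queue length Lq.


a = λ/μ = 1.0524; ρ = a/3 = 0.3508
P₀ = 0.344168
Lq = P₀·a^c·ρ / (c!·(1−ρ)²) = 0.344168·1.16574·0.3508/(6·0.42144)
= 0.05566

Final: 0.05566


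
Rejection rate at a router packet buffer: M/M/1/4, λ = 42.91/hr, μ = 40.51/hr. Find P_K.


ρ = λ/μ = 42.91/40.51 = 1.0592
P_K = (1−ρ)ρ^K/(1−ρ^(K+1)) = (-0.05924·1.258882)/(1 − 1.333464)
= -0.074582/-0.333464 = 0.223658

Final: 0.223658


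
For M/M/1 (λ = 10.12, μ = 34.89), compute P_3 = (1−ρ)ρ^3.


ρ = 10.12/34.89 = 0.2901
P_n = (1−ρ)·ρ^n = (1 − 0.2901)·0.2901^3 = 0.7099·0.024403 = 0.017325

Final: 0.017325


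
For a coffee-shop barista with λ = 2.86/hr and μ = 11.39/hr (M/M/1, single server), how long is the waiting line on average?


ρ = 2.86/11.39 = 0.2511
Lq = ρ²/(1−ρ) = 0.06305/0.7489 = 0.08419

Final: 0.08419


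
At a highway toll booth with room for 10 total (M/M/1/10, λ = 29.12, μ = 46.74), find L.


ρ = 29.12/46.74 = 0.6230
L = ρ[1 − (K+1)ρ^K + Kρ^(K+1)] / [(1−ρ)(1−ρ^(K+1))]
Numerator: 0.6230·(1 − 11·0.008811 + 10·0.005489) = 0.596837
Denominator: (0.3770)·(0.994511) = 0.374910
L = 0.596837/0.374910 = 1.5920

Final: 1.5920


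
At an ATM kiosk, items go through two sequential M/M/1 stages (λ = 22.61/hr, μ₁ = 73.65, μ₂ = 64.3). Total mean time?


Each node sees arrival rate λ = 22.61/hr (tandem ⇒ throughput preserved).
W₁ = 1/(μ₁−λ) = 1/(73.65−22.61) = 0.01959 hr
W₂ = 1/(μ₂−λ) = 1/(64.3−22.61) = 0.02399 hr
W_total = W₁ + W₂ = 0.01959 + 0.02399 = 0.04358 hr

Final: 0.04358 hr


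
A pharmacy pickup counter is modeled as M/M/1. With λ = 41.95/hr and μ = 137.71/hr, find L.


ρ = λ/μ = 41.95/137.71 = 0.3046
L = ρ/(1−ρ) = 0.3046/(1 − 0.3046) = 0.3046/0.6954 = 0.4381

Final: 0.4381


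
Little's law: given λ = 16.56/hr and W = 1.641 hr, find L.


L = λW = 16.56·1.641 = 27.1750

Final: 27.1750


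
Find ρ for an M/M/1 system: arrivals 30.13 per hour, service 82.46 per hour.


ρ = λ/μ = 30.13/82.46 = 0.3654

Final: 0.3654


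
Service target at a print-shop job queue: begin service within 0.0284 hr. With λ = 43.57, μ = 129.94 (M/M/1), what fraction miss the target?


ρ = 43.57/129.94 = 0.3353
P(Wq > t) = ρ·e^{−(μ−λ)t} = 0.3353·e^{−2.4529}
= 0.3353·0.086043 = 0.028851

Final: 0.028851


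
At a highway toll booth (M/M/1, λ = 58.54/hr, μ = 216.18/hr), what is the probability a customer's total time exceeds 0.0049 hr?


W ~ Exponential(μ−λ) for M/M/1.
μ − λ = 216.18 − 58.54 = 157.6400
P(W > t) = e^{−(μ−λ)t} = e^{−0.7724} = 0.461887

Final: 0.461887


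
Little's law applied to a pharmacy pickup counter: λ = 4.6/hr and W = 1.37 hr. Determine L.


L = λW = 4.6·1.37 = 6.3020

Final: 6.3020


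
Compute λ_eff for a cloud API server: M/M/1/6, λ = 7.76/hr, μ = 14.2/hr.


ρ = 0.5465; P_K = (1−ρ)ρ^6/(1−ρ^7) = 0.012258
λ_eff = λ(1 − P_K) = 7.76·(1 − 0.012258) = 7.76·0.987742 = 7.6649 /hr

Final: 7.6649 /hr


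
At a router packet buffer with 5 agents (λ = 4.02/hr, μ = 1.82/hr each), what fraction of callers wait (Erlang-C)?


a = λ/μ = 2.2088; ρ = a/5 = 0.4418
P₀ = 0.108451 (from M/M/c formula)
C(c,a) = [a^c/(c!(1−ρ))]·P₀ = [52.57428/(120·0.5582)]·0.108451
= 0.78482·0.108451 = 0.085114

Final: 0.085114


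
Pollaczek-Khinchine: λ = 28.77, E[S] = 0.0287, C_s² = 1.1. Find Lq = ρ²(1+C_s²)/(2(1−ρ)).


ρ = λ·E[S] = 28.77·0.0287 = 0.8257
Lq = ρ²(1+C_s²)/(2(1−ρ)) = 0.6818·(1+1.1)/(2·0.1743)
= 0.6818·2.1000/0.3486 = 4.10708

Final: 4.10708


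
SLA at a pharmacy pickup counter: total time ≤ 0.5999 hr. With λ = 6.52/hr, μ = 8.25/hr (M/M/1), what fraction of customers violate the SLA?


W ~ Exponential(μ−λ) for M/M/1.
μ − λ = 8.25 − 6.52 = 1.7300
P(W > t) = e^{−(μ−λ)t} = e^{−1.0378} = 0.354224

Final: 0.354224


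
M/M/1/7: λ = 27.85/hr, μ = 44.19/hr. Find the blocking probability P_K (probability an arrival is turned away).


ρ = λ/μ = 27.85/44.19 = 0.6302
P_K = (1−ρ)ρ^K/(1−ρ^(K+1)) = (0.3698·0.039492)/(1 − 0.024889)
= 0.014603/0.975111 = 0.014976

Final: 0.014976


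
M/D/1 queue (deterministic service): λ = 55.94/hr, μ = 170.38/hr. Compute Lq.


ρ = 55.94/170.38 = 0.3283
M/D/1: Lq = ρ²/(2(1−ρ)) = 0.1078/(2·0.6717) = 0.08025

Final: 0.08025


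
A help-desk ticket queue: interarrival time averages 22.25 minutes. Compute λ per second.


λ = 1/(interarrival time) in consistent units.
1 second = 0.0166667 min, so λ = 0.0166667/22.25 = 0.0007491 per second

Final: 0.0007491 /sec


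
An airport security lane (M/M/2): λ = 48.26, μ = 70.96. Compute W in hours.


a = 0.6801; ρ = 0.3401; P₀ = 0.492481
Lq = P₀·a^c·ρ/(c!(1−ρ)²) = 0.08893
Wq = Lq/λ = 0.08893/48.26 = 0.001843 hr
W = Wq + 1/μ = 0.001843 + 0.01409 = 0.01594 hr

Final: 0.01594 hr


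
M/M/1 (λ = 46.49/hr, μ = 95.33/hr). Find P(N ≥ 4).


ρ = 46.49/95.33 = 0.4877
P(N ≥ n) = ρ^n = 0.4877^4 = 0.056561

Final: 0.056561


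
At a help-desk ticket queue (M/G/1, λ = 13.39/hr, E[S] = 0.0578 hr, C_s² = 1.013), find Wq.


ρ = λ·E[S] = 13.39·0.0578 = 0.7739
E[S²] = E[S]²(1+C_s²) = 0.0578²·(1+1.013) = 0.006725
Wq = λ·E[S²]/(2(1−ρ)) = 13.39·0.006725/(2·0.2261) = 0.19917 hr

Final: 0.19917 hr


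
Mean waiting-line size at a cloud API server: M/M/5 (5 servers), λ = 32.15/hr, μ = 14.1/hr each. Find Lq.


a = λ/μ = 2.2801; ρ = a/5 = 0.4560
P₀ = 0.100747
Lq = P₀·a^c·ρ / (c!·(1−ρ)²) = 0.100747·61.63243·0.4560/(120·0.29591)
= 0.07974

Final: 0.07974


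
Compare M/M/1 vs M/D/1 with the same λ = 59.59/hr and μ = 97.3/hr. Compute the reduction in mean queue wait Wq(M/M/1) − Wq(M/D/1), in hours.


ρ = 59.59/97.3 = 0.6124
Wq(M/M/1) = ρ/(μ−λ) = 0.6124/37.71 = 0.01624 hr
Wq(M/D/1) = ρ/(2(μ−λ)) = 0.008120 hr
Savings = 0.01624 − 0.008120 = 0.008120 hr

Final: 0.008120 hr


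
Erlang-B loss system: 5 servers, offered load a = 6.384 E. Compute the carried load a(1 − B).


B(5,6.384) = 0.386383 (Erlang-B)
Carried load = a(1 − B) = 6.384·(1 − 0.386383) = 6.384·0.613617 = 3.9173 E

Final: 3.9173 Erlangs


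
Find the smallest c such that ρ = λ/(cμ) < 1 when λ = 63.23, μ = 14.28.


Stability requires cμ > λ ⇔ c > λ/μ.
λ/μ = 63.23/14.28 = 4.4279
Minimum integer c = ⌊4.4279⌋ + 1 = 5
Check: 5·14.28 = 71.40 > 63.23, while 4·14.28 = 57.12 ≤ 63.23

Final: 5 servers


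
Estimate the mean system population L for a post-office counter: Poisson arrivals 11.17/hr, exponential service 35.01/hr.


ρ = λ/μ = 11.17/35.01 = 0.3191
L = ρ/(1−ρ) = 0.3191/(1 − 0.3191) = 0.3191/0.6809 = 0.4685

Final: 0.4685


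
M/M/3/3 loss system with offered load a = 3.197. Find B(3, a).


B(c,a) = (a^c/c!) / Σ_{k=0}^{c} a^k/k!
a^3/3! = 5.445988
Σ terms (k=0..3): 1.00000 + 3.19700 + 5.11040 + 5.44599 = 14.753392
B = 5.445988/14.753392 = 0.369135

Final: 0.369135


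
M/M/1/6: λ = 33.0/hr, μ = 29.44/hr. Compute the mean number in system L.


ρ = 33.0/29.44 = 1.1209
L = ρ[1 − (K+1)ρ^K + Kρ^(K+1)] / [(1−ρ)(1−ρ^(K+1))]
Numerator: 1.1209·(1 − 7·1.983612 + 6·2.223479) = 0.510676
Denominator: (-0.1209)·(-1.223479) = 0.147948
L = 0.510676/0.147948 = 3.4517

Final: 3.4517


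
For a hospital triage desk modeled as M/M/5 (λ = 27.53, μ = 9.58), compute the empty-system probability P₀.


a = λ/μ = 27.53/9.58 = 2.8737; ρ = a/c = 0.5747
Σ_{k=0}^{4} a^k/k! (terms k=0..4) = 1.00000 + 2.87370 + 4.12906 + 3.95522 + 2.84153 = 14.79950
Tail: a^5/(5!(1−ρ)) = 195.97628/(120·0.4253) = 3.84031
P₀ = 1/(14.79950 + 3.84031) = 1/18.63982 = 0.053649

Final: 0.053649


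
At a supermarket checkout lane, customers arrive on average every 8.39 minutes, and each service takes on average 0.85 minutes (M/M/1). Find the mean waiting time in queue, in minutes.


λ = 60/8.39 = 7.1514 /hr
μ = 60/0.85 = 70.5882 /hr
ρ = λ/μ = 7.1514/70.5882 = 0.1013
Wq = ρ/(μ−λ) = 0.1013/(70.5882−7.1514) = 0.001597 hr
In minutes: 0.001597·60 = 0.09582 min

Final: 0.09582 min


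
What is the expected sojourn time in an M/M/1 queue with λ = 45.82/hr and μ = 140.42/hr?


W = 1/(μ−λ) = 1/(140.42 − 45.82) = 1/94.60 = 0.01057 hr

Final: 0.01057 hr


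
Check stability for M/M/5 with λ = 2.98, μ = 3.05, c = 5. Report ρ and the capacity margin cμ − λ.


Total capacity cμ = 5·3.05 = 15.25/hr
ρ = λ/(cμ) = 2.98/15.25 = 0.1954
Stable ⇔ ρ < 1: YES
Spare capacity = cμ − λ = 15.25 − 2.98 = 12.27/hr

Final: ρ = 0.1954; stable; margin = 12.27/hr


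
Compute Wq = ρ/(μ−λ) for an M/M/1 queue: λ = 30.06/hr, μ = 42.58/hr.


ρ = 30.06/42.58 = 0.7060
Wq = ρ/(μ−λ) = 0.7060/(42.58 − 30.06) = 0.7060/12.52 = 0.05639 hr

Final: 0.05639 hr


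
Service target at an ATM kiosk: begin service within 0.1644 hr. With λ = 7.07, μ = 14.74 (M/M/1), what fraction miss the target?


ρ = 7.07/14.74 = 0.4796
P(Wq > t) = ρ·e^{−(μ−λ)t} = 0.4796·e^{−1.2609}
= 0.4796·0.283385 = 0.135925

Final: 0.135925


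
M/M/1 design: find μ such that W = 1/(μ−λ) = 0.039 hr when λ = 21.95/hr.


W = 1/(μ−λ) ⇒ μ − λ = 1/W = 1/0.039 = 25.6410
μ = λ + 1/W = 21.95 + 25.6410 = 47.5910 per hr

Final: 47.5910 /hr


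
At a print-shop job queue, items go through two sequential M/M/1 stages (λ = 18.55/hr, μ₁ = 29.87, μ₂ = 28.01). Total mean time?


Each node sees arrival rate λ = 18.55/hr (tandem ⇒ throughput preserved).
W₁ = 1/(μ₁−λ) = 1/(29.87−18.55) = 0.08834 hr
W₂ = 1/(μ₂−λ) = 1/(28.01−18.55) = 0.10571 hr
W_total = W₁ + W₂ = 0.08834 + 0.10571 = 0.19405 hr

Final: 0.19405 hr


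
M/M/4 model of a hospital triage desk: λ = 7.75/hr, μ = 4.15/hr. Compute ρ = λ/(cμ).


ρ = λ/(cμ) = 7.75/(4·4.15) = 7.75/16.60 = 0.4669

Final: 0.4669


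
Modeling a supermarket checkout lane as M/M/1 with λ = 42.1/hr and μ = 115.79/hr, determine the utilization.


ρ = λ/μ = 42.1/115.79 = 0.3636

Final: 0.3636


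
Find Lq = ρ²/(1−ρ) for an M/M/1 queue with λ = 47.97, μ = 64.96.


ρ = 47.97/64.96 = 0.7385
Lq = ρ²/(1−ρ) = 0.5453/0.2615 = 2.0850

Final: 2.0850


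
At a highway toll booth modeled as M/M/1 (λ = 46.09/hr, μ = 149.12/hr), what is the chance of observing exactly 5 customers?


ρ = 46.09/149.12 = 0.3091
P_n = (1−ρ)·ρ^n = (1 − 0.3091)·0.3091^5 = 0.6909·0.002821 = 0.001949

Final: 0.001949


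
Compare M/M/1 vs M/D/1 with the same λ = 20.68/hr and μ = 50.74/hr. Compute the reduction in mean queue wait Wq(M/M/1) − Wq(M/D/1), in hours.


ρ = 20.68/50.74 = 0.4076
Wq(M/M/1) = ρ/(μ−λ) = 0.4076/30.06 = 0.01356 hr
Wq(M/D/1) = ρ/(2(μ−λ)) = 0.006779 hr
Savings = 0.01356 − 0.006779 = 0.006779 hr

Final: 0.006779 hr


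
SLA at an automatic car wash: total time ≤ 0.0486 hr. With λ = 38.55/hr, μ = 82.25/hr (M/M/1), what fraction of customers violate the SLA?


W ~ Exponential(μ−λ) for M/M/1.
μ − λ = 82.25 − 38.55 = 43.7000
P(W > t) = e^{−(μ−λ)t} = e^{−2.1238} = 0.119574

Final: 0.119574


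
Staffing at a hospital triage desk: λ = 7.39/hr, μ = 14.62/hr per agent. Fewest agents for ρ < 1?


Stability requires cμ > λ ⇔ c > λ/μ.
λ/μ = 7.39/14.62 = 0.5055
Minimum integer c = ⌊0.5055⌋ + 1 = 1
Check: 1·14.62 = 14.62 > 7.39, while 0·14.62 = 0.00 ≤ 7.39

Final: 1 servers


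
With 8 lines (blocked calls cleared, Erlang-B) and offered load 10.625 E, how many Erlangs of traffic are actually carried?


B(8,10.625) = 0.366640 (Erlang-B)
Carried load = a(1 − B) = 10.625·(1 − 0.366640) = 10.625·0.633360 = 6.7295 E

Final: 6.7295 Erlangs


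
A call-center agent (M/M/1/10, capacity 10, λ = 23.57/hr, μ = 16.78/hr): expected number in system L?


ρ = 23.57/16.78 = 1.4046
L = ρ[1 − (K+1)ρ^K + Kρ^(K+1)] / [(1−ρ)(1−ρ^(K+1))]
Numerator: 1.4046·(1 − 11·29.900349 + 10·41.999477) = 129.355380
Denominator: (-0.4046)·(-40.999477) = 16.590373
L = 129.355380/16.590373 = 7.7970

Final: 7.7970
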